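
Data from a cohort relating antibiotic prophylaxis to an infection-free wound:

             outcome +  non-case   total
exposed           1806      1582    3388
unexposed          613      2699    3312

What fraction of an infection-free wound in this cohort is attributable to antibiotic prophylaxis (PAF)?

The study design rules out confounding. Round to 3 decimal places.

PAF ≈ 0.487

p₁ = P(outcome | exposed) = 1806/3388 = 0.53306
p₀ = P(outcome | unexposed) = 613/3312 = 0.18508
Exposure prevalence π = 3388/6700 = 0.50567; overall risk P(Y=1) = 0.36104.
Under exogeneity, PAF = [P(Y=1) − p₀]/P(Y=1).
PAF = (0.36104 − 0.18508) / 0.36104 ≈ 0.4874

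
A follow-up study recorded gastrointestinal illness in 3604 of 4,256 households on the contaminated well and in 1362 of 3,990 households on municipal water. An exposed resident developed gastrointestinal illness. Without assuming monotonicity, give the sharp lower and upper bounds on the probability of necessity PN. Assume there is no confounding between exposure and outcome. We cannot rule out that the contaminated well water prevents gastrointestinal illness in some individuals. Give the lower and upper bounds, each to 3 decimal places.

p₁ = P(outcome | exposed) = 3604/4256 = 0.8468
p₀ = P(outcome | unexposed) = 1362/3990 = 0.34135
Under exogeneity alone the bounds on PN are max{0,(p₁−p₀)/p₁} ≤ PN ≤ min{1,(1−p₀)/p₁}.
  lower = (p₁ − p₀)/p₁ = 0.50545 / 0.8468 ≈ 0.5969
  upper = min{1, (1 − p₀)/p₁} = 0.65865 / 0.8468 ≈ 0.7778

0.597 ≤ PN ≤ 0.778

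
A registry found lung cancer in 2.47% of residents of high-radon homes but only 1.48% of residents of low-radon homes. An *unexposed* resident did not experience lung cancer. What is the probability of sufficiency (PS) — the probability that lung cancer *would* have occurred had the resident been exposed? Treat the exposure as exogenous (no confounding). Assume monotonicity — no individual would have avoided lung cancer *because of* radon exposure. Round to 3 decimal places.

PS ≈ 0.010

p₁ = 0.0247, p₀ = 0.0148.
Under exogeneity and monotonicity, PS = (p₁ − p₀) / (1 − p₀).
PS = (0.0247 − 0.0148) / (1 − 0.0148) = 0.0099 / 0.9852 ≈ 0.0100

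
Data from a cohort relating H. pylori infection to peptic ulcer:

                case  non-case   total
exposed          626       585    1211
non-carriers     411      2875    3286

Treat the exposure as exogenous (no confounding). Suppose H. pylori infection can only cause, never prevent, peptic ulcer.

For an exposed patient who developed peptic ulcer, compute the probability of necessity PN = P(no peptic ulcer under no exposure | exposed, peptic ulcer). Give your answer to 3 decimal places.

p₁ = P(outcome | exposed) = 626/1211 = 0.51693
p₀ = P(outcome | unexposed) = 411/3286 = 0.12508
Under exogeneity and monotonicity, PN = (p₁ − p₀) / p₁.
PN = (0.51693 − 0.12508) / 0.51693 = 0.39185 / 0.51693 ≈ 0.7580

PN ≈ 0.758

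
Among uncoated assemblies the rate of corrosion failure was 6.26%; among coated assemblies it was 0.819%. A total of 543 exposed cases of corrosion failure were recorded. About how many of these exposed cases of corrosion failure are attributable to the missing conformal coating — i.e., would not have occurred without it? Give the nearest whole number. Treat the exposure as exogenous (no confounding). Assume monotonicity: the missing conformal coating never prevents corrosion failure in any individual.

about 472 cases

p₁ = 0.0626, p₀ = 0.00819.
PN = (p₁ − p₀)/p₁ = (0.0626 − 0.00819) / 0.0626 ≈ 0.86917.
Attributable cases ≈ PN × (exposed cases) = 0.86917 × 543 ≈ 471.96.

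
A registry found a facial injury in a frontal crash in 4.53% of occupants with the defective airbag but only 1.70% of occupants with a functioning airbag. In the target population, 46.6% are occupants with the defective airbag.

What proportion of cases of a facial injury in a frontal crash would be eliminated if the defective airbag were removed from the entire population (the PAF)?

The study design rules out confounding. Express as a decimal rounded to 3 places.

PAF ≈ 0.437

p₁ = 0.0453, p₀ = 0.017.
Overall risk P(Y=1) = π·p₁ + (1−π)·p₀ = 0.466×0.0453 + 0.534×0.017 = 0.030188.
Under exogeneity, PAF = [P(Y=1) − p₀] / P(Y=1).
PAF = (0.030188 − 0.017) / 0.030188 ≈ 0.4369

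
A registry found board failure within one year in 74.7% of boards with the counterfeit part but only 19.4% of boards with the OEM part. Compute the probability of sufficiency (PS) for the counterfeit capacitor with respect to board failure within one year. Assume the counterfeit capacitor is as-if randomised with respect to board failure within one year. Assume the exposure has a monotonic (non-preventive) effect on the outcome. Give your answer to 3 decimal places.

PS ≈ 0.686

p₁ = 0.747, p₀ = 0.194.
Under exogeneity and monotonicity, PS = (p₁ − p₀) / (1 − p₀).
PS = (0.747 − 0.194) / (1 − 0.194) = 0.553 / 0.806 ≈ 0.6861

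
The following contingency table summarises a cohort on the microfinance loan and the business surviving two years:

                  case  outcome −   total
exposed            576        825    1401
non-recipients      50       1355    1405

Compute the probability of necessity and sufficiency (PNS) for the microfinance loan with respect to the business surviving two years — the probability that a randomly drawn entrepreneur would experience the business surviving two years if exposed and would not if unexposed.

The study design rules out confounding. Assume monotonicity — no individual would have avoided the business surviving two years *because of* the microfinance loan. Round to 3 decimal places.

p₁ = P(outcome | exposed) = 576/1401 = 0.41113
p₀ = P(outcome | unexposed) = 50/1405 = 0.035587
Under exogeneity and monotonicity, PNS = p₁ − p₀.
PNS = 0.41113 − 0.035587 = 0.37555

PNS ≈ 0.376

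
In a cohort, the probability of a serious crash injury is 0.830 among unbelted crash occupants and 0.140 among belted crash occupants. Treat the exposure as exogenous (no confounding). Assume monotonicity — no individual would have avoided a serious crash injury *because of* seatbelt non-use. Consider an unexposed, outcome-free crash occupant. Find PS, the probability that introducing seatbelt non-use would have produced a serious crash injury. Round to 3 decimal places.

Let p₁ = 0.83, p₀ = 0.14.
Under exogeneity and monotonicity, PS = (p₁ − p₀) / (1 − p₀).
PS = (0.83 − 0.14) / (1 − 0.14) = 0.69 / 0.86 ≈ 0.8023

PS ≈ 0.802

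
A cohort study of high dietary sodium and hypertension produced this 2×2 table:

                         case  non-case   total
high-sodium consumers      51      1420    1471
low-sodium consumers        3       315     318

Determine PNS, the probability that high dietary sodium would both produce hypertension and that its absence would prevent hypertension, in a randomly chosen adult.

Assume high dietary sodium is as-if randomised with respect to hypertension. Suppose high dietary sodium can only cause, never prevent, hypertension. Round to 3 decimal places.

PNS ≈ 0.025

p₁ = P(outcome | exposed) = 51/1471 = 0.03467
p₀ = P(outcome | unexposed) = 3/318 = 0.009434
Under exogeneity and monotonicity, PNS = p₁ − p₀.
PNS = 0.03467 − 0.009434 = 0.025236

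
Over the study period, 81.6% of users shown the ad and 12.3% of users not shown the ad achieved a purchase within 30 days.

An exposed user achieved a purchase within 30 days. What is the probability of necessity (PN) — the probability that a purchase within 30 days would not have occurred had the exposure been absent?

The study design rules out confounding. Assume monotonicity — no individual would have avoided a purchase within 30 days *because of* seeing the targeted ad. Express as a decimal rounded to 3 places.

PN ≈ 0.849

p₁ = 0.816, p₀ = 0.123.
Under exogeneity and monotonicity, PN = (p₁ − p₀) / p₁.
PN = (0.816 − 0.123) / 0.816 = 0.693 / 0.816 ≈ 0.8493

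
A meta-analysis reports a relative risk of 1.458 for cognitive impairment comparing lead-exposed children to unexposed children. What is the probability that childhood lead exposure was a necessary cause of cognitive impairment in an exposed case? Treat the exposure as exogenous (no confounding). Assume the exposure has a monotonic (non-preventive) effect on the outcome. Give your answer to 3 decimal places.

Under exogeneity and monotonicity, PN = (RR − 1) / RR = 1 − 1/RR.
PN = (1.458 − 1) / 1.458 = 0.458 / 1.458 ≈ 0.3141

PN ≈ 0.314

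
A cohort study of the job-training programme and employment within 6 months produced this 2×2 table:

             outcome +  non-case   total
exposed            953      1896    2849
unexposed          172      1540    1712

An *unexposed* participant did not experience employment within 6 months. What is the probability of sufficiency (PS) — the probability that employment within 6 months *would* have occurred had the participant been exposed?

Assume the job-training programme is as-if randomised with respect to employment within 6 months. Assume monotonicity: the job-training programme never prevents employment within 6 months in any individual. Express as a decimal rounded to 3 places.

PS ≈ 0.260

p₁ = P(outcome | exposed) = 953/2849 = 0.3345
p₀ = P(outcome | unexposed) = 172/1712 = 0.10047
Under exogeneity and monotonicity, PS = (p₁ − p₀) / (1 − p₀).
PS = (0.3345 − 0.10047) / (1 − 0.10047) = 0.23404 / 0.89953 ≈ 0.2602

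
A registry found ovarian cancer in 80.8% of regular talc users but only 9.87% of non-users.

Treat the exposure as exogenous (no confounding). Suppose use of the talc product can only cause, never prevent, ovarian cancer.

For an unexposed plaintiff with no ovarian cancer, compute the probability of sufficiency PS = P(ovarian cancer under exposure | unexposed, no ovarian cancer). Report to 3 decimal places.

PS ≈ 0.787

p₁ = 0.808, p₀ = 0.0987.
Under exogeneity and monotonicity, PS = (p₁ − p₀) / (1 − p₀).
PS = (0.808 − 0.0987) / (1 − 0.0987) = 0.7093 / 0.9013 ≈ 0.7870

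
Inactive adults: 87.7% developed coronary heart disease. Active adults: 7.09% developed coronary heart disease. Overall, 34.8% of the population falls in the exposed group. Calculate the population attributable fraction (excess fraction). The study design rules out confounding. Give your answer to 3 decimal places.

p₁ = 0.877, p₀ = 0.0709.
Overall risk P(Y=1) = π·p₁ + (1−π)·p₀ = 0.348×0.877 + 0.652×0.0709 = 0.35142.
Under exogeneity, PAF = [P(Y=1) − p₀] / P(Y=1).
PAF = (0.35142 − 0.0709) / 0.35142 ≈ 0.7982

PAF ≈ 0.798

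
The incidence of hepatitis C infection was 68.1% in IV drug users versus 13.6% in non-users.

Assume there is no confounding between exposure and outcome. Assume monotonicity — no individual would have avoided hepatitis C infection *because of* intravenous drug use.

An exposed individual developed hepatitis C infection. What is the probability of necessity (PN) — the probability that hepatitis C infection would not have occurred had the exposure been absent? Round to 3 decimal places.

PN ≈ 0.800

p₁ = 0.681, p₀ = 0.136.
Under exogeneity and monotonicity, PN = (p₁ − p₀) / p₁.
PN = (0.681 − 0.136) / 0.681 = 0.545 / 0.681 ≈ 0.8003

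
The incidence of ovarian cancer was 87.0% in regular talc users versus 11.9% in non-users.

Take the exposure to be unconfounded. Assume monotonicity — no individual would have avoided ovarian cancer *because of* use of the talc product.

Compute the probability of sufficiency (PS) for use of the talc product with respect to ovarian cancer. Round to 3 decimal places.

p₁ = 0.87, p₀ = 0.119.
Under exogeneity and monotonicity, PS = (p₁ − p₀) / (1 − p₀).
PS = (0.87 − 0.119) / (1 − 0.119) = 0.751 / 0.881 ≈ 0.8524

PS ≈ 0.852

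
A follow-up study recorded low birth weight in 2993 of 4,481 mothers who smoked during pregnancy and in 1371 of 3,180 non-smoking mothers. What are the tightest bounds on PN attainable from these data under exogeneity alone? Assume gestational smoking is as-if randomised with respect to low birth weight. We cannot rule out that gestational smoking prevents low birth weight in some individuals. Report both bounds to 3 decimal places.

p₁ = P(outcome | exposed) = 2993/4481 = 0.66793
p₀ = P(outcome | unexposed) = 1371/3180 = 0.43113
Under exogeneity alone the bounds on PN are max{0,(p₁−p₀)/p₁} ≤ PN ≤ min{1,(1−p₀)/p₁}.
  lower = (p₁ − p₀)/p₁ = 0.2368 / 0.66793 ≈ 0.3545
  upper = min{1, (1 − p₀)/p₁} = 0.56887 / 0.66793 ≈ 0.8517

0.355 ≤ PN ≤ 0.852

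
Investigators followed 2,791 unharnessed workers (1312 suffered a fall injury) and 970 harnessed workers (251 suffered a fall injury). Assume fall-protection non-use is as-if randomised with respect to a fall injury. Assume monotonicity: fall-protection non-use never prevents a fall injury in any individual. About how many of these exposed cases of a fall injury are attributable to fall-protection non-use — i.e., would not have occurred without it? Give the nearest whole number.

about 590 cases

p₁ = P(outcome | exposed) = 1312/2791 = 0.47008
p₀ = P(outcome | unexposed) = 251/970 = 0.25876
PN = (p₁ − p₀)/p₁ = (0.47008 − 0.25876) / 0.47008 ≈ 0.44954.
Attributable cases ≈ PN × (exposed cases) = 0.44954 × 1312 ≈ 589.79.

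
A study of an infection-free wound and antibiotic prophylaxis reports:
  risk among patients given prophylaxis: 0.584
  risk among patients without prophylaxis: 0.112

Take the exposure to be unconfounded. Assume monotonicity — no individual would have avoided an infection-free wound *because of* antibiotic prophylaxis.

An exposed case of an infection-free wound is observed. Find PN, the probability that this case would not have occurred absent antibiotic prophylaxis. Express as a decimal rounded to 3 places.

PN ≈ 0.808

Let p₁ = 0.584, p₀ = 0.112.
Under exogeneity and monotonicity, PN = (p₁ − p₀) / p₁.
PN = (0.584 − 0.112) / 0.584 = 0.472 / 0.584 ≈ 0.8082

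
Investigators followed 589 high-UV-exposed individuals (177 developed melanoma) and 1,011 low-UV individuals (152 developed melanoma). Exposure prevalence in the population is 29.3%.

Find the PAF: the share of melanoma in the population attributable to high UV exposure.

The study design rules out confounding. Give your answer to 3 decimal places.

p₁ = P(outcome | exposed) = 177/589 = 0.30051
p₀ = P(outcome | unexposed) = 152/1011 = 0.15035
Overall risk P(Y=1) = π·p₁ + (1−π)·p₀ = 0.293×0.30051 + 0.707×0.15035 = 0.19434.
Under exogeneity, PAF = [P(Y=1) − p₀] / P(Y=1).
PAF = (0.19434 − 0.15035) / 0.19434 ≈ 0.2264

PAF ≈ 0.226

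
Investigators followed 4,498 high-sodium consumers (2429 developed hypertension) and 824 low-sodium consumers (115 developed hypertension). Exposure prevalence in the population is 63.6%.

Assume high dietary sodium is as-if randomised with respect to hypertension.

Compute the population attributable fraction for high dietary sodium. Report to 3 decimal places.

PAF ≈ 0.646

p₁ = P(outcome | exposed) = 2429/4498 = 0.54002
p₀ = P(outcome | unexposed) = 115/824 = 0.13956
Overall risk P(Y=1) = π·p₁ + (1−π)·p₀ = 0.636×0.54002 + 0.364×0.13956 = 0.39425.
Under exogeneity, PAF = [P(Y=1) − p₀] / P(Y=1).
PAF = (0.39425 − 0.13956) / 0.39425 ≈ 0.6460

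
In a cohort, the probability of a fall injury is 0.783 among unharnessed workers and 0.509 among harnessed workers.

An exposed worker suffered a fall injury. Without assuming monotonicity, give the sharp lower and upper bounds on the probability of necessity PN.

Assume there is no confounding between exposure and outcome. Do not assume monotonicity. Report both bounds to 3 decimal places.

Let p₁ = 0.783, p₀ = 0.509.
Under exogeneity alone the bounds on PN are max{0,(p₁−p₀)/p₁} ≤ PN ≤ min{1,(1−p₀)/p₁}.
  lower = (p₁ − p₀)/p₁ = 0.274 / 0.783 ≈ 0.3499
  upper = min{1, (1 − p₀)/p₁} = 0.491 / 0.783 ≈ 0.6271

0.350 ≤ PN ≤ 0.627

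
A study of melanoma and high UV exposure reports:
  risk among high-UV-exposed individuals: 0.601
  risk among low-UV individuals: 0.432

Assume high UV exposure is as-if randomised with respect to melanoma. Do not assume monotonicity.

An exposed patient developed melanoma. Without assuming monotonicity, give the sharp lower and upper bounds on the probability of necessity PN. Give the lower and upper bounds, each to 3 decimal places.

Let p₁ = 0.601, p₀ = 0.432.
Under exogeneity alone the bounds on PN are max{0,(p₁−p₀)/p₁} ≤ PN ≤ min{1,(1−p₀)/p₁}.
  lower = (p₁ − p₀)/p₁ = 0.169 / 0.601 ≈ 0.2812
  upper = min{1, (1 − p₀)/p₁} = 0.568 / 0.601 ≈ 0.9451

0.281 ≤ PN ≤ 0.945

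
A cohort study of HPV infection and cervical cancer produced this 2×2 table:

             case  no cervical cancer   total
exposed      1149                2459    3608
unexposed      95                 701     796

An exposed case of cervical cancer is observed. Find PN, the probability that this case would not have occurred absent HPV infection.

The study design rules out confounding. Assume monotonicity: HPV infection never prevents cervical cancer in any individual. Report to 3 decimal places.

PN ≈ 0.625

p₁ = P(outcome | exposed) = 1149/3608 = 0.31846
p₀ = P(outcome | unexposed) = 95/796 = 0.11935
Under exogeneity and monotonicity, PN = (p₁ − p₀)/p₁.
PN = (0.31846 − 0.11935) / 0.31846 ≈ 0.6252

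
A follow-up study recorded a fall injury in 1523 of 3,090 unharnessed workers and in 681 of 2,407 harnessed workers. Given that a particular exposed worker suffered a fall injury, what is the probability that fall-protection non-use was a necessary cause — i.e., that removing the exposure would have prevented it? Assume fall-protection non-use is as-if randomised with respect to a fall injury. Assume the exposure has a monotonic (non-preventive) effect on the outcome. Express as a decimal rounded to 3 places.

p₁ = P(outcome | exposed) = 1523/3090 = 0.49288
p₀ = P(outcome | unexposed) = 681/2407 = 0.28292
Under exogeneity and monotonicity, PN = (p₁ − p₀) / p₁.
PN = (0.49288 − 0.28292) / 0.49288 = 0.20996 / 0.49288 ≈ 0.4260

PN ≈ 0.426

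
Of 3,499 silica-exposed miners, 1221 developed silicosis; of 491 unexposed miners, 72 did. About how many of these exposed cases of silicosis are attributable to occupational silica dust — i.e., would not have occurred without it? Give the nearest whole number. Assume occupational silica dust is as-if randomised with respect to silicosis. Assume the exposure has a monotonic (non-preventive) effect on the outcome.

p₁ = P(outcome | exposed) = 1221/3499 = 0.34896
p₀ = P(outcome | unexposed) = 72/491 = 0.14664
PN = (p₁ − p₀)/p₁ = (0.34896 − 0.14664) / 0.34896 ≈ 0.57978.
Attributable cases ≈ PN × (exposed cases) = 0.57978 × 1221 ≈ 707.91.

about 708 cases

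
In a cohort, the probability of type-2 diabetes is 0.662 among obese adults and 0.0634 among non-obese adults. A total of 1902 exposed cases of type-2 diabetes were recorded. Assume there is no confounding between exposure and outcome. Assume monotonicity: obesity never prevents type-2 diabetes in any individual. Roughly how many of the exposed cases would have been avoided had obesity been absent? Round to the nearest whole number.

about 1720 cases

Let p₁ = 0.662, p₀ = 0.0634.
PN = (p₁ − p₀)/p₁ = (0.662 − 0.0634) / 0.662 ≈ 0.90423.
Attributable cases ≈ PN × (exposed cases) = 0.90423 × 1902 ≈ 1719.84.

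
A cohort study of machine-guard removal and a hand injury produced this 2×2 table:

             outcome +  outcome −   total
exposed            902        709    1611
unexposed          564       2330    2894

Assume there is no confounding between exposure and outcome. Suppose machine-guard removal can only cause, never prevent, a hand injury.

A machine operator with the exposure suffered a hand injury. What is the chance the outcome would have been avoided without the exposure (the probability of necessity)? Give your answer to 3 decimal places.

PN ≈ 0.652

p₁ = P(outcome | exposed) = 902/1611 = 0.5599
p₀ = P(outcome | unexposed) = 564/2894 = 0.19489
Under exogeneity and monotonicity, PN = (p₁ − p₀) / p₁.
PN = (0.5599 − 0.19489) / 0.5599 = 0.36501 / 0.5599 ≈ 0.6519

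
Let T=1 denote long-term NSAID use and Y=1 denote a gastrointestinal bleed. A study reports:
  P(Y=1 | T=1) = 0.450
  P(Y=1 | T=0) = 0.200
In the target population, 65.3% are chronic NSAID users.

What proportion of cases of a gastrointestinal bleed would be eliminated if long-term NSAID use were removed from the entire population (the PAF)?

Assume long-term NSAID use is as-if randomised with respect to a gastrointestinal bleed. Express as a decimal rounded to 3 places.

PAF ≈ 0.449

Let p₁ = 0.45, p₀ = 0.2.
Overall risk P(Y=1) = π·p₁ + (1−π)·p₀ = 0.653×0.45 + 0.347×0.2 = 0.36325.
Under exogeneity, PAF = [P(Y=1) − p₀] / P(Y=1).
PAF = (0.36325 − 0.2) / 0.36325 ≈ 0.4494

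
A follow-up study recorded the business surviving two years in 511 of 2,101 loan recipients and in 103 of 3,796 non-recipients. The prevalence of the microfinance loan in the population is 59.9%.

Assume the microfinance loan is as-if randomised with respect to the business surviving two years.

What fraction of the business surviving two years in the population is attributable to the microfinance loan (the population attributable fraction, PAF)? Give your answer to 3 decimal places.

p₁ = P(outcome | exposed) = 511/2101 = 0.24322
p₀ = P(outcome | unexposed) = 103/3796 = 0.027134
Overall risk P(Y=1) = π·p₁ + (1−π)·p₀ = 0.599×0.24322 + 0.401×0.027134 = 0.15657.
Under exogeneity, PAF = [P(Y=1) − p₀] / P(Y=1).
PAF = (0.15657 − 0.027134) / 0.15657 ≈ 0.8267

PAF ≈ 0.827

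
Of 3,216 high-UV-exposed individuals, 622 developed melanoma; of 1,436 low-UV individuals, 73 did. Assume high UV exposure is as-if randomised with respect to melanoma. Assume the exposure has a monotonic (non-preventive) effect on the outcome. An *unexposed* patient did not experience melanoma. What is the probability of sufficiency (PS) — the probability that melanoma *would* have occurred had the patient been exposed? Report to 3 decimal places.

PS ≈ 0.150

p₁ = P(outcome | exposed) = 622/3216 = 0.19341
p₀ = P(outcome | unexposed) = 73/1436 = 0.050836
Under exogeneity and monotonicity, PS = (p₁ − p₀) / (1 − p₀).
PS = (0.19341 − 0.050836) / (1 − 0.050836) = 0.14257 / 0.94916 ≈ 0.1502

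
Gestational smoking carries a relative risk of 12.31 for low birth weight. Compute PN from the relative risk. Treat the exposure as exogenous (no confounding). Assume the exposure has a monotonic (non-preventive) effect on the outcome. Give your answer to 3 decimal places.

PN ≈ 0.919

Under exogeneity and monotonicity, PN = (RR − 1) / RR = 1 − 1/RR.
PN = (12.31 − 1) / 12.31 = 11.31 / 12.31 ≈ 0.9188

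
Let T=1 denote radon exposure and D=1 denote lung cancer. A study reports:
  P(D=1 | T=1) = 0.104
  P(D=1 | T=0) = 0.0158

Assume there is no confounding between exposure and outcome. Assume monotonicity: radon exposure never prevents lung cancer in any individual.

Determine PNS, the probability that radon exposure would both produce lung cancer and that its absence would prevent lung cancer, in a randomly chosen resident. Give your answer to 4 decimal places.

Let p₁ = 0.104, p₀ = 0.0158.
Under exogeneity and monotonicity, PNS = p₁ − p₀.
PNS = 0.104 − 0.0158 = 0.0882

PNS ≈ 0.0882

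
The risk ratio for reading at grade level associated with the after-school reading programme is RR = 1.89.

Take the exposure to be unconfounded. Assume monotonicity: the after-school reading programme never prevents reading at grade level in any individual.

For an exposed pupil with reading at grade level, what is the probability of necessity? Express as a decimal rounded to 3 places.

PN ≈ 0.471

Under exogeneity and monotonicity, PN = (RR − 1) / RR = 1 − 1/RR.
PN = (1.89 − 1) / 1.89 = 0.89 / 1.89 ≈ 0.4709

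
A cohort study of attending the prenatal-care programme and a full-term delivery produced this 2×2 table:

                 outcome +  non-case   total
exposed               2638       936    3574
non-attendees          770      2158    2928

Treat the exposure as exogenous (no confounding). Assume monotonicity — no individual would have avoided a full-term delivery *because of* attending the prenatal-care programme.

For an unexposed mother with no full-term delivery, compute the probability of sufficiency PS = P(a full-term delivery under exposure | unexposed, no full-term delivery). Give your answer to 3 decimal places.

PS ≈ 0.645

p₁ = P(outcome | exposed) = 2638/3574 = 0.73811
p₀ = P(outcome | unexposed) = 770/2928 = 0.26298
Under exogeneity and monotonicity, PS = (p₁ − p₀) / (1 − p₀).
PS = (0.73811 − 0.26298) / (1 − 0.26298) = 0.47513 / 0.73702 ≈ 0.6447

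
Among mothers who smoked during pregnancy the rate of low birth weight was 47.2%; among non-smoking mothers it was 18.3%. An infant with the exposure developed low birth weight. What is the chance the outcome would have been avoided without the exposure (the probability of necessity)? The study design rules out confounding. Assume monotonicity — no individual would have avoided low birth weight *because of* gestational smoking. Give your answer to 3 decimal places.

p₁ = 0.472, p₀ = 0.183.
Under exogeneity and monotonicity, PN = (p₁ − p₀) / p₁.
PN = (0.472 − 0.183) / 0.472 = 0.289 / 0.472 ≈ 0.6123

PN ≈ 0.612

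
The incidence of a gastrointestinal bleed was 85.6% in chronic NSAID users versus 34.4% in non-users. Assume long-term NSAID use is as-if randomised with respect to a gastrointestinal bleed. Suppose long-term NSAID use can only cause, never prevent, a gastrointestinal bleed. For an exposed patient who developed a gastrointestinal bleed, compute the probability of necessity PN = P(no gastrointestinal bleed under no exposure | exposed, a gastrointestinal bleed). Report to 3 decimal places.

PN ≈ 0.598

p₁ = 0.856, p₀ = 0.344.
Under exogeneity and monotonicity, PN = (p₁ − p₀) / p₁.
PN = (0.856 − 0.344) / 0.856 = 0.512 / 0.856 ≈ 0.5981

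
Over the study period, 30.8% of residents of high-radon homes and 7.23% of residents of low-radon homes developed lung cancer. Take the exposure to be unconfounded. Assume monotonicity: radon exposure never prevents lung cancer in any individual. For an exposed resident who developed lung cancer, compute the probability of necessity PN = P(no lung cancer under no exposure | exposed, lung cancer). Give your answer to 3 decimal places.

PN ≈ 0.765

p₁ = 0.308, p₀ = 0.0723.
Under exogeneity and monotonicity, PN = (p₁ − p₀) / p₁.
PN = (0.308 − 0.0723) / 0.308 = 0.2357 / 0.308 ≈ 0.7653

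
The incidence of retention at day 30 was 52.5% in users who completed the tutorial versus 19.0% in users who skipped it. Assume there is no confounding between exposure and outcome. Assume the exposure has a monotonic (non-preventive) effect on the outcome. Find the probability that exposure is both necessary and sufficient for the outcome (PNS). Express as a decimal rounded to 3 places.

PNS ≈ 0.335

p₁ = 0.525, p₀ = 0.19.
Under exogeneity and monotonicity, PNS = p₁ − p₀.
PNS = 0.525 − 0.19 = 0.335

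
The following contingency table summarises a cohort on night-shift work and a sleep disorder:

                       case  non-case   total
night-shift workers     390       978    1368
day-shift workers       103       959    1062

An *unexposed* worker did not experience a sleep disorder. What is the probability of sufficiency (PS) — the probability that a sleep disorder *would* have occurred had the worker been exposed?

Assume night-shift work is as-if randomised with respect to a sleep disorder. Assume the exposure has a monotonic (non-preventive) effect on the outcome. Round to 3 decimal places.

p₁ = P(outcome | exposed) = 390/1368 = 0.28509
p₀ = P(outcome | unexposed) = 103/1062 = 0.096987
Under exogeneity and monotonicity, PS = (p₁ − p₀)/(1 − p₀).
PS = (0.28509 − 0.096987) / 0.90301 ≈ 0.2083

PS ≈ 0.208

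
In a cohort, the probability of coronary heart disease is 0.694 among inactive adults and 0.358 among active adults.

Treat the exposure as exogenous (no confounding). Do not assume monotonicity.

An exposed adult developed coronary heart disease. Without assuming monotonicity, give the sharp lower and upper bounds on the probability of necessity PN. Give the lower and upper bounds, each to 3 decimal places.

0.484 ≤ PN ≤ 0.925

Let p₁ = 0.694, p₀ = 0.358.
Under exogeneity alone the bounds on PN are max{0,(p₁−p₀)/p₁} ≤ PN ≤ min{1,(1−p₀)/p₁}.
  lower = (p₁ − p₀)/p₁ = 0.336 / 0.694 ≈ 0.4841
  upper = min{1, (1 − p₀)/p₁} = 0.642 / 0.694 ≈ 0.9251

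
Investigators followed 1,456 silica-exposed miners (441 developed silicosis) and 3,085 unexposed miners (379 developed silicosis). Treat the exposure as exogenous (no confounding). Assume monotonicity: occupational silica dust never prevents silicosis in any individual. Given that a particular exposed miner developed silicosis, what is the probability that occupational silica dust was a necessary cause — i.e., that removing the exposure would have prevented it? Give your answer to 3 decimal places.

p₁ = P(outcome | exposed) = 441/1456 = 0.30288
p₀ = P(outcome | unexposed) = 379/3085 = 0.12285
Under exogeneity and monotonicity, PN = (p₁ − p₀) / p₁.
PN = (0.30288 − 0.12285) / 0.30288 = 0.18003 / 0.30288 ≈ 0.5944

PN ≈ 0.594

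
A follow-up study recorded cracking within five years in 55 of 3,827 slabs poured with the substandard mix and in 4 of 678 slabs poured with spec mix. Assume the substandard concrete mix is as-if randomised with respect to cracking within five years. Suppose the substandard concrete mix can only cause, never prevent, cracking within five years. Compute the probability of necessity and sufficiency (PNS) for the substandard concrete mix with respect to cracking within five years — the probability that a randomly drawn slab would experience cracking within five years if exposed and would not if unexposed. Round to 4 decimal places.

PNS ≈ 0.0085

p₁ = P(outcome | exposed) = 55/3827 = 0.014372
p₀ = P(outcome | unexposed) = 4/678 = 0.0058997
Under exogeneity and monotonicity, PNS = p₁ − p₀.
PNS = 0.014372 − 0.0058997 = 0.0084719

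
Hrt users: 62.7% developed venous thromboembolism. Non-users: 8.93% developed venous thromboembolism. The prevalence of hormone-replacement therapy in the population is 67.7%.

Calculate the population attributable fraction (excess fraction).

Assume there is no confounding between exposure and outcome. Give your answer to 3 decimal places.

p₁ = 0.627, p₀ = 0.0893.
Overall risk P(Y=1) = π·p₁ + (1−π)·p₀ = 0.677×0.627 + 0.323×0.0893 = 0.45332.
Under exogeneity, PAF = [P(Y=1) − p₀] / P(Y=1).
PAF = (0.45332 − 0.0893) / 0.45332 ≈ 0.8030

PAF ≈ 0.803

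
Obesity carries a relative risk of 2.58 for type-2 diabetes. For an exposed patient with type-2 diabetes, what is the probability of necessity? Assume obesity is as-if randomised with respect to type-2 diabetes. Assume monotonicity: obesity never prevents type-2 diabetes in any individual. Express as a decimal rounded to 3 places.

PN ≈ 0.612

Under exogeneity and monotonicity, PN = (RR − 1) / RR = 1 − 1/RR.
PN = (2.58 − 1) / 2.58 = 1.58 / 2.58 ≈ 0.6124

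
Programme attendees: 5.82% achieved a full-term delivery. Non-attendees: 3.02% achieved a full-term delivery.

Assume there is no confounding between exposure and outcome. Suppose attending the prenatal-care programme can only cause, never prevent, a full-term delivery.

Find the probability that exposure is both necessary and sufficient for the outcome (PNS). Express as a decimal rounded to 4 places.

PNS ≈ 0.0280

p₁ = 0.0582, p₀ = 0.0302.
Under exogeneity and monotonicity, PNS = p₁ − p₀.
PNS = 0.0582 − 0.0302 = 0.028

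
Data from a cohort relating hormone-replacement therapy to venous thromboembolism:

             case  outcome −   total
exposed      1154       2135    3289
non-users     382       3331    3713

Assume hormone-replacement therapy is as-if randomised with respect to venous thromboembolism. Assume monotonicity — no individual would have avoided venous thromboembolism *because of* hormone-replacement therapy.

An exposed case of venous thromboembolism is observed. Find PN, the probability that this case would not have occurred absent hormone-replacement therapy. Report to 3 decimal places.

PN ≈ 0.707

p₁ = P(outcome | exposed) = 1154/3289 = 0.35087
p₀ = P(outcome | unexposed) = 382/3713 = 0.10288
Under exogeneity and monotonicity, PN = (p₁ − p₀) / p₁.
PN = (0.35087 − 0.10288) / 0.35087 = 0.24798 / 0.35087 ≈ 0.7068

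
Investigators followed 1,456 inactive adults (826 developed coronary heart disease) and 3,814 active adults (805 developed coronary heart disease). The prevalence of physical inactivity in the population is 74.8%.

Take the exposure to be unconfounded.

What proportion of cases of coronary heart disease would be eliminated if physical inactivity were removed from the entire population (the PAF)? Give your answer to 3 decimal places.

p₁ = P(outcome | exposed) = 826/1456 = 0.56731
p₀ = P(outcome | unexposed) = 805/3814 = 0.21106
Overall risk P(Y=1) = π·p₁ + (1−π)·p₀ = 0.748×0.56731 + 0.252×0.21106 = 0.47753.
Under exogeneity, PAF = [P(Y=1) − p₀] / P(Y=1).
PAF = (0.47753 − 0.21106) / 0.47753 ≈ 0.5580

PAF ≈ 0.558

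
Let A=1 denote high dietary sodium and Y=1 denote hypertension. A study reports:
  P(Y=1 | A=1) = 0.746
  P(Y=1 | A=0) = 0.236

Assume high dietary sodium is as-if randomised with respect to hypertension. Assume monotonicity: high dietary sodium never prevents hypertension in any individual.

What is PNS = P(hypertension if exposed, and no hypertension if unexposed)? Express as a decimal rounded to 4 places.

PNS ≈ 0.5100

Let p₁ = 0.746, p₀ = 0.236.
Under exogeneity and monotonicity, PNS = p₁ − p₀.
PNS = 0.746 − 0.236 = 0.51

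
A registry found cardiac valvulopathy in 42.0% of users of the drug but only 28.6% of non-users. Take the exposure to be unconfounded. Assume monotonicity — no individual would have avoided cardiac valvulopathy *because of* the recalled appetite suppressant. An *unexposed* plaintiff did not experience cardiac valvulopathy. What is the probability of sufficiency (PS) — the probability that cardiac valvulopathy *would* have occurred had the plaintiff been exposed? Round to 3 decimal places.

PS ≈ 0.188

p₁ = 0.42, p₀ = 0.286.
Under exogeneity and monotonicity, PS = (p₁ − p₀) / (1 − p₀).
PS = (0.42 − 0.286) / (1 − 0.286) = 0.134 / 0.714 ≈ 0.1877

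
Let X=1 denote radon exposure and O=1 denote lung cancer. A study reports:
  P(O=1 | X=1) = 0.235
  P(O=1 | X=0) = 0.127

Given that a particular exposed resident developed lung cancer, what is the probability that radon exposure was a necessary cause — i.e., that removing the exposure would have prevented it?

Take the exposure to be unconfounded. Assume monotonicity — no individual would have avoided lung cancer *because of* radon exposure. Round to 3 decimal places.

PN ≈ 0.460

Let p₁ = 0.235, p₀ = 0.127.
Under exogeneity and monotonicity, PN = (p₁ − p₀) / p₁.
PN = (0.235 − 0.127) / 0.235 = 0.108 / 0.235 ≈ 0.4596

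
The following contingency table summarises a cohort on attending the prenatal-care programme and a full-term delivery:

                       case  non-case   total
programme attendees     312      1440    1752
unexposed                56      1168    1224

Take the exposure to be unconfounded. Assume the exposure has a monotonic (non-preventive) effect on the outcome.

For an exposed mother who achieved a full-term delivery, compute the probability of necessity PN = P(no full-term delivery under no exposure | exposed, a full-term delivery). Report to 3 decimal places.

p₁ = P(outcome | exposed) = 312/1752 = 0.17808
p₀ = P(outcome | unexposed) = 56/1224 = 0.045752
Under exogeneity and monotonicity, PN = (p₁ − p₀)/p₁.
PN = (0.17808 − 0.045752) / 0.17808 ≈ 0.7431

PN ≈ 0.743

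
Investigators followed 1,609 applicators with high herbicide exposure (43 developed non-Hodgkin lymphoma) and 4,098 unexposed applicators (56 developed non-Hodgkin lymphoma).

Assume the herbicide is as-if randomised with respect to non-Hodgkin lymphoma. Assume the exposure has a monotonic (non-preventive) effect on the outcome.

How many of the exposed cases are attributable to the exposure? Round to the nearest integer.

p₁ = P(outcome | exposed) = 43/1609 = 0.026725
p₀ = P(outcome | unexposed) = 56/4098 = 0.013665
PN = (p₁ − p₀)/p₁ = (0.026725 − 0.013665) / 0.026725 ≈ 0.48867.
Attributable cases ≈ PN × (exposed cases) = 0.48867 × 43 ≈ 21.01.

about 21 cases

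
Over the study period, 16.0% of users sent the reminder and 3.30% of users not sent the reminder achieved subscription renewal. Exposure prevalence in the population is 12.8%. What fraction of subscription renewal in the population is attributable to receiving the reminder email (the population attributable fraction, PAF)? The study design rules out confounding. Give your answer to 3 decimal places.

PAF ≈ 0.330

p₁ = 0.16, p₀ = 0.033.
Overall risk P(Y=1) = π·p₁ + (1−π)·p₀ = 0.128×0.16 + 0.872×0.033 = 0.049256.
Under exogeneity, PAF = [P(Y=1) − p₀] / P(Y=1).
PAF = (0.049256 − 0.033) / 0.049256 ≈ 0.3300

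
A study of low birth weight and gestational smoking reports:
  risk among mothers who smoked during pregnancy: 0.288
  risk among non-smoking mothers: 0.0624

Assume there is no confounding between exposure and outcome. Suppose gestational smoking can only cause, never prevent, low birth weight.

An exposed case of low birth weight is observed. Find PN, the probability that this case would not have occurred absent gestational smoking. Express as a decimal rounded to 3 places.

PN ≈ 0.783

Let p₁ = 0.288, p₀ = 0.0624.
Under exogeneity and monotonicity, PN = (p₁ − p₀) / p₁.
PN = (0.288 − 0.0624) / 0.288 = 0.2256 / 0.288 ≈ 0.7833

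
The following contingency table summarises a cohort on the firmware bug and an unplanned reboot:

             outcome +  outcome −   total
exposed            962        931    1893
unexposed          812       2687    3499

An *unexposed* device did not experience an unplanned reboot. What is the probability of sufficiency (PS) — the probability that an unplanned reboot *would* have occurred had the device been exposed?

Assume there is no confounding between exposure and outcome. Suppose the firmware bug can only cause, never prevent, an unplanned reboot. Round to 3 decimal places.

p₁ = P(outcome | exposed) = 962/1893 = 0.50819
p₀ = P(outcome | unexposed) = 812/3499 = 0.23207
Under exogeneity and monotonicity, PS = (p₁ − p₀)/(1 − p₀).
PS = (0.50819 − 0.23207) / 0.76793 ≈ 0.3596

PS ≈ 0.360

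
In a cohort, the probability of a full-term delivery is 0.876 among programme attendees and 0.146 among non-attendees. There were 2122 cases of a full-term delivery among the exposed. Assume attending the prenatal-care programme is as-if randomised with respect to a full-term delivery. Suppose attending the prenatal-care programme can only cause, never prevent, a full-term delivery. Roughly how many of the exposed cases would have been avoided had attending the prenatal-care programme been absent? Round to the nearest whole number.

about 1768 cases

Let p₁ = 0.876, p₀ = 0.146.
PN = (p₁ − p₀)/p₁ = (0.876 − 0.146) / 0.876 ≈ 0.83333.
Attributable cases ≈ PN × (exposed cases) = 0.83333 × 2122 ≈ 1768.33.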